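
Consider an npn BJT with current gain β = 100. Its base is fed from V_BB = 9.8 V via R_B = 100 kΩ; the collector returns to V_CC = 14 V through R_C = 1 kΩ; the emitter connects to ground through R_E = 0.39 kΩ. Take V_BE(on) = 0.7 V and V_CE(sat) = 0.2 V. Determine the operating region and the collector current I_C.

Assume active. Base-emitter loop: I_B = (V_BB − V_BE)/(R_B + (β+1)R_E) = (9.8 − 0.7)/(100 + 101×0.39) = 0.0653 mA.
I_C = β·I_B = 100×0.0653 = 6.53 mA.
V_CE = V_CC − I_C·R_C − I_E·R_E = 14 − 6.53×1 − 6.59×0.39 = 4.9 V > V_CE(sat), so the active-region assumption holds.

active; I_C ≈ 6.5 mA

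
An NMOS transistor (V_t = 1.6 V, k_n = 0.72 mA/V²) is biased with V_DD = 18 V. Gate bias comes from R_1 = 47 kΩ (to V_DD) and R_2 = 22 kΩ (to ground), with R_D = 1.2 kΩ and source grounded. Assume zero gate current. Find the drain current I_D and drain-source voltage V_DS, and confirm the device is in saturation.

V_G = V_DD·R_2/(R_1+R_2) = 18×22/69 = 5.74 V. With the source grounded, V_GS = V_G = 5.74 V.
Assume saturation: I_D = (k_n/2)(V_GS − V_t)² = (0.72/2)×(5.74 − 1.6)² = 0.36×4.14² = 6.17 mA.
V_DS = V_DD − I_D·R_D = 18 − 6.17×1.2 = 10.6 V.
Saturation requires V_DS ≥ V_GS − V_t = 4.14 V; 10.6 ≥ 4.14 ✓.

I_D ≈ 6.2 mA, V_DS ≈ 11 V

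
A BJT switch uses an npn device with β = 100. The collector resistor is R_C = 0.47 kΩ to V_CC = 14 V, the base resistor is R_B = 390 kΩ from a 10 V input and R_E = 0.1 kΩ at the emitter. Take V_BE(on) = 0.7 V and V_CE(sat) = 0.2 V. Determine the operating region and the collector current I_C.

Assume active. Base-emitter loop: I_B = (V_BB − V_BE)/(R_B + (β+1)R_E) = (10 − 0.7)/(390 + 101×0.1) = 0.0232 mA.
I_C = β·I_B = 100×0.0232 = 2.32 mA.
V_CE = V_CC − I_C·R_C − I_E·R_E = 14 − 2.32×0.47 − 2.35×0.1 = 12.7 V > V_CE(sat), so the active-region assumption holds.

active; I_C ≈ 2.3 mA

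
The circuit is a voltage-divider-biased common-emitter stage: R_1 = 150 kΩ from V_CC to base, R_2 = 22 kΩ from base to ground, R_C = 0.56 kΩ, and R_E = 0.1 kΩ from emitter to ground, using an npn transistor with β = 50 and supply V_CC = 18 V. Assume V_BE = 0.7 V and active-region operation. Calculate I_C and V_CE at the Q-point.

I_C ≈ 3.3 mA, V_CE ≈ 16 V

Thevenize the base divider: V_Th = V_CC·R_2/(R_1+R_2) = 18×22/172 = 2.3 V, R_Th = R_1‖R_2 = 19.2 kΩ.
Base-emitter loop: V_Th = I_B·R_Th + V_BE + (β+1)I_B·R_E, so I_B = (2.3 − 0.7) / (19.2 + 51×0.1) = 0.066 mA.
I_C = β·I_B = 50×0.066 = 3.3 mA, and I_E = (β+1)I_B = 3.36 mA.
V_CE = V_CC − I_C·R_C − I_E·R_E = 18 − 3.3×0.56 − 3.36×0.1 = 15.8 V.
V_CE = 15.8 V > 0.2 V confirms active-region operation.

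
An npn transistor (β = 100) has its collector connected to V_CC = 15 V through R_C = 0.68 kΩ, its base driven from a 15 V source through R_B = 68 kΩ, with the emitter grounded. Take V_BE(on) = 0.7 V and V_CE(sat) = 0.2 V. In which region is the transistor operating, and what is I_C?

Assume active. Base-emitter loop: I_B = (V_BB − V_BE)/R_B = (15 − 0.7)/68 = 0.21 mA.
I_C = β·I_B = 100×0.21 = 21 mA.
V_CE = V_CC − I_C·R_C = 15 − 21×0.68 = 0.7 V > V_CE(sat), so the active-region assumption holds.

active; I_C ≈ 21 mA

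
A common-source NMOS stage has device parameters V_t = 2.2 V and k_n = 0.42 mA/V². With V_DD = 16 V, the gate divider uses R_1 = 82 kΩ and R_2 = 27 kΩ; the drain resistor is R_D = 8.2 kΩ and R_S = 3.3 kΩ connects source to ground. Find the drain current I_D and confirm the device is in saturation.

V_G = V_DD·R_2/(R_1+R_2) = 16×27/109 = 3.96 V.
Assume saturation: I_D = (k_n/2)(V_GS − V_t)² with V_GS = V_G − I_D·R_S = 3.96 − 3.3·I_D.
Substituting gives 2.29·I_D² − 3.44·I_D + 0.653 = 0, with roots I_D = 0.222 or 1.28 mA.
The root I_D = 1.28 mA gives V_GS = -0.272 V ≤ V_t, so take I_D = 0.222 mA.
Then V_GS = 3.23 V and V_DS = V_DD − I_D(R_D+R_S) = 16 − 0.222×11.5 = 13.4 V.
Saturation requires V_DS ≥ V_GS − V_t = 1.03 V; 13.4 ≥ 1.03 ✓.

I_D ≈ 0.22 mA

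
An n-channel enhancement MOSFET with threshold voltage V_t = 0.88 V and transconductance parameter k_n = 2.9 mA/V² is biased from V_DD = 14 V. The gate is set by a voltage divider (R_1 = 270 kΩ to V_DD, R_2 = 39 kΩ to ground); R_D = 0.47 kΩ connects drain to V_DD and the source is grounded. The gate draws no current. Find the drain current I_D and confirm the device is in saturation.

V_G = V_DD·R_2/(R_1+R_2) = 14×39/309 = 1.77 V. With the source grounded, V_GS = V_G = 1.77 V.
Assume saturation: I_D = (k_n/2)(V_GS − V_t)² = (2.9/2)×(1.77 − 0.88)² = 1.45×0.887² = 1.14 mA.
V_DS = V_DD − I_D·R_D = 14 − 1.14×0.47 = 13.5 V.
Saturation requires V_DS ≥ V_GS − V_t = 0.887 V; 13.5 ≥ 0.887 ✓.

I_D ≈ 1.1 mA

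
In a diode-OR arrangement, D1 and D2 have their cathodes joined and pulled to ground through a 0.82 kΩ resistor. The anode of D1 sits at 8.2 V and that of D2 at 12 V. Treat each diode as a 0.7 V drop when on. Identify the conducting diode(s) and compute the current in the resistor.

Only D2 conducts; I_R ≈ 14 mA

Assume both conduct. Then node N would need to be at both 8.2−0.7 = 7.5 V and 12−0.7 = 11.3 V, which is impossible.
Assume only D2 conducts: V_N = 12 − 0.7 = 11.3 V, so I_R = 11.3/0.82 = 13.8 mA.
Check D1: its anode-to-cathode voltage is 8.2 − 11.3 = -3.1 V < 0.7 V, so it is off. The assumption is consistent.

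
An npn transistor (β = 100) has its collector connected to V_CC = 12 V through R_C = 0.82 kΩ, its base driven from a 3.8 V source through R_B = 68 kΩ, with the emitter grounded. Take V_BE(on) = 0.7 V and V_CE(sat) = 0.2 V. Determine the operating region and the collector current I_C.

Assume active. Base-emitter loop: I_B = (V_BB − V_BE)/R_B = (3.8 − 0.7)/68 = 0.0456 mA.
I_C = β·I_B = 100×0.0456 = 4.56 mA.
V_CE = V_CC − I_C·R_C = 12 − 4.56×0.82 = 8.26 V > V_CE(sat), so the active-region assumption holds.

active; I_C ≈ 4.6 mA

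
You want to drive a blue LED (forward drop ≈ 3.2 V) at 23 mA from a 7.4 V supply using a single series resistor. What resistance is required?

R ≈ 0.18 kΩ

The resistor drops V_S − V_D = 7.4 − 3.2 = 4.2 V at 23 mA.
R = 4.2 V / 23 mA = 0.183 kΩ.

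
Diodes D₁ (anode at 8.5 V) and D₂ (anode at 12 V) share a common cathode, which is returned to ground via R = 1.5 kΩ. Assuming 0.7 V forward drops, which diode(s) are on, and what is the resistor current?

Assume both conduct. Then node N would need to be at both 8.5−0.7 = 7.8 V and 12−0.7 = 11.3 V, which is impossible.
Assume only D₂ conducts: V_N = 12 − 0.7 = 11.3 V, so I_R = 11.3/1.5 = 7.53 mA.
Check D₁: its anode-to-cathode voltage is 8.5 − 11.3 = -2.8 V < 0.7 V, so it is off. The assumption is consistent.

Only D₂ conducts; I_R ≈ 7.5 mA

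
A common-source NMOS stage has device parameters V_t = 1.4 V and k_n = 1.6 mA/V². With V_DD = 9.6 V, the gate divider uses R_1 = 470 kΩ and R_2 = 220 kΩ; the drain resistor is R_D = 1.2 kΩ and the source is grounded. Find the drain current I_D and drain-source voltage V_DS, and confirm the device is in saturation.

V_G = V_DD·R_2/(R_1+R_2) = 9.6×220/690 = 3.06 V. With the source grounded, V_GS = V_G = 3.06 V.
Assume saturation: I_D = (k_n/2)(V_GS − V_t)² = (1.6/2)×(3.06 − 1.4)² = 0.8×1.66² = 2.21 mA.
V_DS = V_DD − I_D·R_D = 9.6 − 2.21×1.2 = 6.95 V.
Saturation requires V_DS ≥ V_GS − V_t = 1.66 V; 6.95 ≥ 1.66 ✓.

I_D ≈ 2.2 mA, V_DS ≈ 7 V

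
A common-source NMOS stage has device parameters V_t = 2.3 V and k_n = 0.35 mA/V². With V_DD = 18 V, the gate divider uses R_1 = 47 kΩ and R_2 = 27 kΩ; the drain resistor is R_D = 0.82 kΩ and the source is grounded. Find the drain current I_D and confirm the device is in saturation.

V_G = V_DD·R_2/(R_1+R_2) = 18×27/74 = 6.57 V. With the source grounded, V_GS = V_G = 6.57 V.
Assume saturation: I_D = (k_n/2)(V_GS − V_t)² = (0.35/2)×(6.57 − 2.3)² = 0.175×4.27² = 3.19 mA.
V_DS = V_DD − I_D·R_D = 18 − 3.19×0.82 = 15.4 V.
Saturation requires V_DS ≥ V_GS − V_t = 4.27 V; 15.4 ≥ 4.27 ✓.

I_D ≈ 3.2 mA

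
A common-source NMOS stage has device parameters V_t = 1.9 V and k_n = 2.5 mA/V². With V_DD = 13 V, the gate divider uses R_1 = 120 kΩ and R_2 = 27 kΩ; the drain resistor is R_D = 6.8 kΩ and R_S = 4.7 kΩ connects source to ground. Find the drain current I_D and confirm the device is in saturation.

V_G = V_DD·R_2/(R_1+R_2) = 13×27/147 = 2.39 V.
Assume saturation: I_D = (k_n/2)(V_GS − V_t)² with V_GS = V_G − I_D·R_S = 2.39 − 4.7·I_D.
Substituting gives 27.6·I_D² − 6.73·I_D + 0.297 = 0, with roots I_D = 0.058 or 0.186 mA.
The root I_D = 0.186 mA gives V_GS = 1.51 V ≤ V_t, so take I_D = 0.058 mA.
Then V_GS = 2.12 V and V_DS = V_DD − I_D(R_D+R_S) = 13 − 0.058×11.5 = 12.3 V.
Saturation requires V_DS ≥ V_GS − V_t = 0.215 V; 12.3 ≥ 0.215 ✓.

I_D ≈ 0.058 mA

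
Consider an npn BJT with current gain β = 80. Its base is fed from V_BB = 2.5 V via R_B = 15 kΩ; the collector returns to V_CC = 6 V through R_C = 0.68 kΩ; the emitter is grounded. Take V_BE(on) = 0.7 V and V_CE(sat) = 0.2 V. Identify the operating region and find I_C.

saturation; I_C ≈ 8.5 mA

Assume active: I_B = (2.5 − 0.7)/15 = 0.12 mA, giving I_C = β·I_B = 9.6 mA.
But then V_CE = 6 − 9.6×0.68 = -0.528 V < V_CE(sat) = 0.2 V — impossible in the active region.
So the transistor is saturated. With V_CE = 0.2 V, I_C = (V_CC − 0.2)/R_C = 5.8/0.68 = 8.53 mA.
Check: β·I_B = 9.6 mA > I_C = 8.53 mA, confirming saturation.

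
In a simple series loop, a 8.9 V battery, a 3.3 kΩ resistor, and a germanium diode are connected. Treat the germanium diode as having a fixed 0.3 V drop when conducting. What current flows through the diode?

I ≈ 2.6 mA

KVL around the loop: 8.9 = V_D + I·R = 0.3 + I × 3.3 kΩ.
So I = (8.9 − 0.3) / 3.3 kΩ = 8.6 / 3.3 = 2.61 mA.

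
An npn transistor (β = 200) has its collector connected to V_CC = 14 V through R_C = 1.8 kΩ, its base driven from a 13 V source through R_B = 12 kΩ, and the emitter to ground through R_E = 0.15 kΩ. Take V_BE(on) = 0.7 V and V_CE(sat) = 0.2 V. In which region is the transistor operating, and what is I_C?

Assume active: I_B = (13 − 0.7)/(12 + 201×0.15) = 0.292 mA, I_C = β·I_B = 58.4 mA.
Then V_CE = 14 − 58.4×1.8 − 58.7×0.15 = -99.9 V < 0.2 V — the active assumption fails.
Re-solve with V_CE = 0.2 V. KCL at the emitter: V_E/R_E = (V_BB−0.7−V_E)/R_B + (V_CC−0.2−V_E)/R_C, giving V_E = 1.19 V.
I_C = (V_CC − 0.2 − V_E)/R_C = (13.8 − 1.19)/1.8 = 7.01 mA.
Check: I_B = (12.3 − 1.19)/12 = 0.926 mA, and β·I_B = 185 mA > I_C, confirming saturation.

saturation; I_C ≈ 7 mA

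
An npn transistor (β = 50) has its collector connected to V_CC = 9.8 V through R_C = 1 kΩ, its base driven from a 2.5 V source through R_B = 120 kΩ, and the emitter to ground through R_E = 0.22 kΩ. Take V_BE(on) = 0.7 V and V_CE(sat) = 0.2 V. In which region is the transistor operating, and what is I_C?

active; I_C ≈ 0.69 mA

Assume active. Base-emitter loop: I_B = (V_BB − V_BE)/(R_B + (β+1)R_E) = (2.5 − 0.7)/(120 + 51×0.22) = 0.0137 mA.
I_C = β·I_B = 50×0.0137 = 0.686 mA.
V_CE = V_CC − I_C·R_C − I_E·R_E = 9.8 − 0.686×1 − 0.7×0.22 = 8.96 V > V_CE(sat), so the active-region assumption holds.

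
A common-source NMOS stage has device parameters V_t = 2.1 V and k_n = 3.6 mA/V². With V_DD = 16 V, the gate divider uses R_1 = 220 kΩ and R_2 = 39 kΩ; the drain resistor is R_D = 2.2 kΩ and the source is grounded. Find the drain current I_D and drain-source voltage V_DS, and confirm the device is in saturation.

V_G = V_DD·R_2/(R_1+R_2) = 16×39/259 = 2.41 V. With the source grounded, V_GS = V_G = 2.41 V.
Assume saturation: I_D = (k_n/2)(V_GS − V_t)² = (3.6/2)×(2.41 − 2.1)² = 1.8×0.309² = 0.172 mA.
V_DS = V_DD − I_D·R_D = 16 − 0.172×2.2 = 15.6 V.
Saturation requires V_DS ≥ V_GS − V_t = 0.309 V; 15.6 ≥ 0.309 ✓.

I_D ≈ 0.17 mA, V_DS ≈ 16 V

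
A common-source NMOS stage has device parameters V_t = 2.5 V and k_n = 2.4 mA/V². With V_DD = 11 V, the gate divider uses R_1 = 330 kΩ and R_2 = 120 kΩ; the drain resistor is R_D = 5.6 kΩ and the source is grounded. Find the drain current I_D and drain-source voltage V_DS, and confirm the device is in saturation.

I_D ≈ 0.23 mA, V_DS ≈ 9.7 V

V_G = V_DD·R_2/(R_1+R_2) = 11×120/450 = 2.93 V. With the source grounded, V_GS = V_G = 2.93 V.
Assume saturation: I_D = (k_n/2)(V_GS − V_t)² = (2.4/2)×(2.93 − 2.5)² = 1.2×0.433² = 0.225 mA.
V_DS = V_DD − I_D·R_D = 11 − 0.225×5.6 = 9.74 V.
Saturation requires V_DS ≥ V_GS − V_t = 0.433 V; 9.74 ≥ 0.433 ✓.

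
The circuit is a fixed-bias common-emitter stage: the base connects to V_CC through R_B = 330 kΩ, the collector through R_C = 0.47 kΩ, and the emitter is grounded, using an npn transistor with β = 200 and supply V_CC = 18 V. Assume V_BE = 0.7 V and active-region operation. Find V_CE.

Base loop: V_CC = I_B·R_B + V_BE, so I_B = (18 − 0.7)/330 kΩ = 0.0524 mA.
In the active region I_C = β·I_B = 200 × 0.0524 = 10.5 mA.
Collector loop: V_CE = V_CC − I_C·R_C = 18 − 10.5×0.47 = 13.1 V.
Since V_CE = 13.1 V > V_CE(sat) ≈ 0.2 V, the transistor is in the active region as assumed.

V_CE ≈ 13 V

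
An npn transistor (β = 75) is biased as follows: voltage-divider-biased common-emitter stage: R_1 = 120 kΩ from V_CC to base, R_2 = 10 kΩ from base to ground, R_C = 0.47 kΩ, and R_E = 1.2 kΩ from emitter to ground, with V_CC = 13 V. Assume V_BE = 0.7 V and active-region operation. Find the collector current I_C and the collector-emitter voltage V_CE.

I_C ≈ 0.22 mA, V_CE ≈ 13 V

Thevenize the base divider: V_Th = V_CC·R_2/(R_1+R_2) = 13×10/130 = 1 V, R_Th = R_1‖R_2 = 9.23 kΩ.
Base-emitter loop: V_Th = I_B·R_Th + V_BE + (β+1)I_B·R_E, so I_B = (1 − 0.7) / (9.23 + 76×1.2) = 0.00299 mA.
I_C = β·I_B = 75×0.00299 = 0.224 mA, and I_E = (β+1)I_B = 0.227 mA.
V_CE = V_CC − I_C·R_C − I_E·R_E = 13 − 0.224×0.47 − 0.227×1.2 = 12.6 V.
V_CE = 12.6 V > 0.2 V confirms active-region operation.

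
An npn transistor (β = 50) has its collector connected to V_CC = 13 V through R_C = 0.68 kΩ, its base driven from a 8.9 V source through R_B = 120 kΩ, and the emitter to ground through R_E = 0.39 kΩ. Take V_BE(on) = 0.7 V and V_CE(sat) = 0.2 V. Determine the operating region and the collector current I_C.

Assume active. Base-emitter loop: I_B = (V_BB − V_BE)/(R_B + (β+1)R_E) = (8.9 − 0.7)/(120 + 51×0.39) = 0.0586 mA.
I_C = β·I_B = 50×0.0586 = 2.93 mA.
V_CE = V_CC − I_C·R_C − I_E·R_E = 13 − 2.93×0.68 − 2.99×0.39 = 9.84 V > V_CE(sat), so the active-region assumption holds.

active; I_C ≈ 2.9 mA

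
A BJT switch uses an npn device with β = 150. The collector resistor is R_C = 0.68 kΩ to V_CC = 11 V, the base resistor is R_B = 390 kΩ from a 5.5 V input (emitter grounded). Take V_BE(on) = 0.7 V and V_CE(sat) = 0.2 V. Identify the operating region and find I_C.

active; I_C ≈ 1.8 mA

Assume active. Base-emitter loop: I_B = (V_BB − V_BE)/R_B = (5.5 − 0.7)/390 = 0.0123 mA.
I_C = β·I_B = 150×0.0123 = 1.85 mA.
V_CE = V_CC − I_C·R_C = 11 − 1.85×0.68 = 9.74 V > V_CE(sat), so the active-region assumption holds.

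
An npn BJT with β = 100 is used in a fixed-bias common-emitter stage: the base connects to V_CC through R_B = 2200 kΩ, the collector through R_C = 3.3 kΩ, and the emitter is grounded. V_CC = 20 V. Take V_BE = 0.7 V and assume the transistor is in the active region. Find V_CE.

Base loop: V_CC = I_B·R_B + V_BE, so I_B = (20 − 0.7)/2200 kΩ = 0.00877 mA.
In the active region I_C = β·I_B = 100 × 0.00877 = 0.877 mA.
Collector loop: V_CE = V_CC − I_C·R_C = 20 − 0.877×3.3 = 17.1 V.
Since V_CE = 17.1 V > V_CE(sat) ≈ 0.2 V, the transistor is in the active region as assumed.

V_CE ≈ 17 V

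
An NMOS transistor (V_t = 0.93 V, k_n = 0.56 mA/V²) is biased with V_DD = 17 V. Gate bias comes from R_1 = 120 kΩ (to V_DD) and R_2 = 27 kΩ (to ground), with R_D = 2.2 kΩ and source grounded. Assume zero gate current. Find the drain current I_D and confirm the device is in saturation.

V_G = V_DD·R_2/(R_1+R_2) = 17×27/147 = 3.12 V. With the source grounded, V_GS = V_G = 3.12 V.
Assume saturation: I_D = (k_n/2)(V_GS − V_t)² = (0.56/2)×(3.12 − 0.93)² = 0.28×2.19² = 1.35 mA.
V_DS = V_DD − I_D·R_D = 17 − 1.35×2.2 = 14 V.
Saturation requires V_DS ≥ V_GS − V_t = 2.19 V; 14 ≥ 2.19 ✓.

I_D ≈ 1.3 mA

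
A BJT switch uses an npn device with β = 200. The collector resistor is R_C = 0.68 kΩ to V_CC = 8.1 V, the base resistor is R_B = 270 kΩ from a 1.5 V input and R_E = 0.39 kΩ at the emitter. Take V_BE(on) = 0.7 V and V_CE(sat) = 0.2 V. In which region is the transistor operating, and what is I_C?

Assume active. Base-emitter loop: I_B = (V_BB − V_BE)/(R_B + (β+1)R_E) = (1.5 − 0.7)/(270 + 201×0.39) = 0.0023 mA.
I_C = β·I_B = 200×0.0023 = 0.459 mA.
V_CE = V_CC − I_C·R_C − I_E·R_E = 8.1 − 0.459×0.68 − 0.462×0.39 = 7.61 V > V_CE(sat), so the active-region assumption holds.

active; I_C ≈ 0.46 mA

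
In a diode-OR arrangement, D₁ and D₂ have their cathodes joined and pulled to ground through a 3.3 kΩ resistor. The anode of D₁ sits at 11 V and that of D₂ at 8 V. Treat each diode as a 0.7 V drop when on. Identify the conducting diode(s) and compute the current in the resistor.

Only D₁ conducts; I_R ≈ 3.1 mA

Assume both conduct. Then node N would need to be at both 11−0.7 = 10.3 V and 8−0.7 = 7.3 V, which is impossible.
Assume only D₁ conducts: V_N = 11 − 0.7 = 10.3 V, so I_R = 10.3/3.3 = 3.12 mA.
Check D₂: its anode-to-cathode voltage is 8 − 10.3 = -2.3 V < 0.7 V, so it is off. The assumption is consistent.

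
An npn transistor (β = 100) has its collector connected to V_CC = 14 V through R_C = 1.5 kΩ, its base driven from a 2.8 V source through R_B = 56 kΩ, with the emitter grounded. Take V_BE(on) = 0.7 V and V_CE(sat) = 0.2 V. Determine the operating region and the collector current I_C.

Assume active. Base-emitter loop: I_B = (V_BB − V_BE)/R_B = (2.8 − 0.7)/56 = 0.0375 mA.
I_C = β·I_B = 100×0.0375 = 3.75 mA.
V_CE = V_CC − I_C·R_C = 14 − 3.75×1.5 = 8.38 V > V_CE(sat), so the active-region assumption holds.

active; I_C ≈ 3.7 mA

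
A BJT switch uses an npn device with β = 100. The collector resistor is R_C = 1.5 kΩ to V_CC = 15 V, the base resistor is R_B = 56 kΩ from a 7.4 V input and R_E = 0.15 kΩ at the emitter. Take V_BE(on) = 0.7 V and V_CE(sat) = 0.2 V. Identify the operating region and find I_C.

Assume active: I_B = (7.4 − 0.7)/(56 + 101×0.15) = 0.0942 mA, I_C = β·I_B = 9.42 mA.
Then V_CE = 15 − 9.42×1.5 − 9.51×0.15 = -0.552 V < 0.2 V — the active assumption fails.
Re-solve with V_CE = 0.2 V. KCL at the emitter: V_E/R_E = (V_BB−0.7−V_E)/R_B + (V_CC−0.2−V_E)/R_C, giving V_E = 1.36 V.
I_C = (V_CC − 0.2 − V_E)/R_C = (14.8 − 1.36)/1.5 = 8.96 mA.
Check: I_B = (6.7 − 1.36)/56 = 0.0954 mA, and β·I_B = 9.54 mA > I_C, confirming saturation.

saturation; I_C ≈ 9 mA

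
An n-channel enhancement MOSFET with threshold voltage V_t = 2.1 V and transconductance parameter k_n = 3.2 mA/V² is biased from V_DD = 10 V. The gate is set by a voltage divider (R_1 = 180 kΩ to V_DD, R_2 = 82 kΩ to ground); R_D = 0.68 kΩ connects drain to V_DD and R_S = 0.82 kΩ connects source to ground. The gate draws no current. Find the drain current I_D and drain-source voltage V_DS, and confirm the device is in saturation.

V_G = V_DD·R_2/(R_1+R_2) = 10×82/262 = 3.13 V.
Assume saturation: I_D = (k_n/2)(V_GS − V_t)² with V_GS = V_G − I_D·R_S = 3.13 − 0.82·I_D.
Substituting gives 1.08·I_D² − 3.7·I_D + 1.7 = 0, with roots I_D = 0.544 or 2.9 mA.
The root I_D = 2.9 mA gives V_GS = 0.754 V ≤ V_t, so take I_D = 0.544 mA.
Then V_GS = 2.68 V and V_DS = V_DD − I_D(R_D+R_S) = 10 − 0.544×1.5 = 9.18 V.
Saturation requires V_DS ≥ V_GS − V_t = 0.583 V; 9.18 ≥ 0.583 ✓.

I_D ≈ 0.54 mA, V_DS ≈ 9.2 V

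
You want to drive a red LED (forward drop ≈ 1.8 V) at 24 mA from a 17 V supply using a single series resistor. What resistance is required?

R ≈ 0.63 kΩ

The resistor drops V_S − V_D = 17 − 1.8 = 15.2 V at 24 mA.
R = 15.2 V / 24 mA = 0.633 kΩ.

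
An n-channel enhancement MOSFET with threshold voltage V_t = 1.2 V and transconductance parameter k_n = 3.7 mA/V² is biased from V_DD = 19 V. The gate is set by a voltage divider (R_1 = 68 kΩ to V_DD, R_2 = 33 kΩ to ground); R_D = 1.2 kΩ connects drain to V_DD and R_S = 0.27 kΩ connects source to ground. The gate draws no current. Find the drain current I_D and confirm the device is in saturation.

I_D ≈ 10 mA

V_G = V_DD·R_2/(R_1+R_2) = 19×33/101 = 6.21 V.
Assume saturation: I_D = (k_n/2)(V_GS − V_t)² with V_GS = V_G − I_D·R_S = 6.21 − 0.27·I_D.
Substituting gives 0.135·I_D² − 6·I_D + 46.4 = 0, with roots I_D = 9.96 or 34.6 mA.
The root I_D = 34.6 mA gives V_GS = -3.12 V ≤ V_t, so take I_D = 9.96 mA.
Then V_GS = 3.52 V and V_DS = V_DD − I_D(R_D+R_S) = 19 − 9.96×1.47 = 4.36 V.
Saturation requires V_DS ≥ V_GS − V_t = 2.32 V; 4.36 ≥ 2.32 ✓.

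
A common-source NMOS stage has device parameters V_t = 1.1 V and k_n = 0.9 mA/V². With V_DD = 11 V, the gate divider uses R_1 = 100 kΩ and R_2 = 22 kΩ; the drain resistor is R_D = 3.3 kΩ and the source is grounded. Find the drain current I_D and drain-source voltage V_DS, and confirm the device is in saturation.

I_D ≈ 0.35 mA, V_DS ≈ 9.8 V

V_G = V_DD·R_2/(R_1+R_2) = 11×22/122 = 1.98 V. With the source grounded, V_GS = V_G = 1.98 V.
Assume saturation: I_D = (k_n/2)(V_GS − V_t)² = (0.9/2)×(1.98 − 1.1)² = 0.45×0.884² = 0.351 mA.
V_DS = V_DD − I_D·R_D = 11 − 0.351×3.3 = 9.84 V.
Saturation requires V_DS ≥ V_GS − V_t = 0.884 V; 9.84 ≥ 0.884 ✓.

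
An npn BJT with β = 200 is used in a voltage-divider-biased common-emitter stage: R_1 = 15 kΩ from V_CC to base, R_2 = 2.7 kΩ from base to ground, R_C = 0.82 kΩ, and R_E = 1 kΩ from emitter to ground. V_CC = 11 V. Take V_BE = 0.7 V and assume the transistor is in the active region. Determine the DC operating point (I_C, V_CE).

I_C ≈ 0.96 mA, V_CE ≈ 9.2 V

Thevenize the base divider: V_Th = V_CC·R_2/(R_1+R_2) = 11×2.7/17.7 = 1.68 V, R_Th = R_1‖R_2 = 2.29 kΩ.
Base-emitter loop: V_Th = I_B·R_Th + V_BE + (β+1)I_B·R_E, so I_B = (1.68 − 0.7) / (2.29 + 201×1) = 0.00481 mA.
I_C = β·I_B = 200×0.00481 = 0.962 mA, and I_E = (β+1)I_B = 0.967 mA.
V_CE = V_CC − I_C·R_C − I_E·R_E = 11 − 0.962×0.82 − 0.967×1 = 9.24 V.
V_CE = 9.24 V > 0.2 V confirms active-region operation.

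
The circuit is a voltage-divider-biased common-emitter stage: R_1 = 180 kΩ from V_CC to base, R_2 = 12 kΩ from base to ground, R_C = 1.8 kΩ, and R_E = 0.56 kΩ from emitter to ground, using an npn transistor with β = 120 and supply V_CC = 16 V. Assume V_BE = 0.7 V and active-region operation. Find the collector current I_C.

I_C ≈ 0.46 mA

Thevenize the base divider: V_Th = V_CC·R_2/(R_1+R_2) = 16×12/192 = 1 V, R_Th = R_1‖R_2 = 11.2 kΩ.
Base-emitter loop: V_Th = I_B·R_Th + V_BE + (β+1)I_B·R_E, so I_B = (1 − 0.7) / (11.2 + 121×0.56) = 0.0038 mA.
I_C = β·I_B = 120×0.0038 = 0.456 mA, and I_E = (β+1)I_B = 0.459 mA.
V_CE = V_CC − I_C·R_C − I_E·R_E = 16 − 0.456×1.8 − 0.459×0.56 = 14.9 V.
V_CE = 14.9 V > 0.2 V confirms active-region operation.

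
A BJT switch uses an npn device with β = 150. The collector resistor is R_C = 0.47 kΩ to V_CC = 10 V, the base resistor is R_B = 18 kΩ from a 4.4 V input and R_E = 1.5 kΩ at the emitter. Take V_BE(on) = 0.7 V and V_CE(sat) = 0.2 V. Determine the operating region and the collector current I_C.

Assume active. Base-emitter loop: I_B = (V_BB − V_BE)/(R_B + (β+1)R_E) = (4.4 − 0.7)/(18 + 151×1.5) = 0.0151 mA.
I_C = β·I_B = 150×0.0151 = 2.27 mA.
V_CE = V_CC − I_C·R_C − I_E·R_E = 10 − 2.27×0.47 − 2.29×1.5 = 5.51 V > V_CE(sat), so the active-region assumption holds.

active; I_C ≈ 2.3 mA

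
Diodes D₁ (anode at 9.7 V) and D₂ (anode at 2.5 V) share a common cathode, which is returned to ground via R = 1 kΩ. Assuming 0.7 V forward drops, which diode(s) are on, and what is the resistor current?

Assume both conduct. Then node N would need to be at both 9.7−0.7 = 9 V and 2.5−0.7 = 1.8 V, which is impossible.
Assume only D₁ conducts: V_N = 9.7 − 0.7 = 9 V, so I_R = 9/1 = 9 mA.
Check D₂: its anode-to-cathode voltage is 2.5 − 9 = -6.5 V < 0.7 V, so it is off. The assumption is consistent.

Only D₁ conducts; I_R ≈ 9 mA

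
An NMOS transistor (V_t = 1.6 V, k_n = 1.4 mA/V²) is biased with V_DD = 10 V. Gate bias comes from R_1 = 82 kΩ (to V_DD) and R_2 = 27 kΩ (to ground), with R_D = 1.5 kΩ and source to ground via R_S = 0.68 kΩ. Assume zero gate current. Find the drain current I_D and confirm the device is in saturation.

V_G = V_DD·R_2/(R_1+R_2) = 10×27/109 = 2.48 V.
Assume saturation: I_D = (k_n/2)(V_GS − V_t)² with V_GS = V_G − I_D·R_S = 2.48 − 0.68·I_D.
Substituting gives 0.324·I_D² − 1.83·I_D + 0.538 = 0, with roots I_D = 0.31 or 5.36 mA.
The root I_D = 5.36 mA gives V_GS = -1.17 V ≤ V_t, so take I_D = 0.31 mA.
Then V_GS = 2.27 V and V_DS = V_DD − I_D(R_D+R_S) = 10 − 0.31×2.18 = 9.32 V.
Saturation requires V_DS ≥ V_GS − V_t = 0.666 V; 9.32 ≥ 0.666 ✓.

I_D ≈ 0.31 mA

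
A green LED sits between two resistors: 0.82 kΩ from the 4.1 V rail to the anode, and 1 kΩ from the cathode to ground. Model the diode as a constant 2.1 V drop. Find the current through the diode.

The two resistors are in series with the diode, so KVL gives 4.1 = I·0.82 + 2.1 + I·1.
I = (4.1 − 2.1) / (0.82 + 1) kΩ = 2 / 1.82 = 1.1 mA.

I ≈ 1.1 mA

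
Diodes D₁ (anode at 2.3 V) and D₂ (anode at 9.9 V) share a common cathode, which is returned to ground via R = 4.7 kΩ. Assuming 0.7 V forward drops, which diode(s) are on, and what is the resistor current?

Assume both conduct. Then node N would need to be at both 2.3−0.7 = 1.6 V and 9.9−0.7 = 9.2 V, which is impossible.
Assume only D₂ conducts: V_N = 9.9 − 0.7 = 9.2 V, so I_R = 9.2/4.7 = 1.96 mA.
Check D₁: its anode-to-cathode voltage is 2.3 − 9.2 = -6.9 V < 0.7 V, so it is off. The assumption is consistent.

Only D₂ conducts; I_R ≈ 2 mA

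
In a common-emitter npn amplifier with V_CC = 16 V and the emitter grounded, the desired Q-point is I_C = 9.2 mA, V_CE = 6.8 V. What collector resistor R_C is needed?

Collector loop: V_CC = I_C·R_C + V_CE.
R_C = (V_CC − V_CE)/I_C = (16 − 6.8)/9.2 = 1 kΩ.

R_C ≈ 1 kΩ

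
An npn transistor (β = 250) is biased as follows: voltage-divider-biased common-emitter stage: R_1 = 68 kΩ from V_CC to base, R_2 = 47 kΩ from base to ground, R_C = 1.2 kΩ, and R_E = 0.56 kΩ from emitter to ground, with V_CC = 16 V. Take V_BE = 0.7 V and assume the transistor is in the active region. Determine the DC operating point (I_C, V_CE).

I_C ≈ 8.7 mA, V_CE ≈ 0.72 V

Thevenize the base divider: V_Th = V_CC·R_2/(R_1+R_2) = 16×47/115 = 6.54 V, R_Th = R_1‖R_2 = 27.8 kΩ.
Base-emitter loop: V_Th = I_B·R_Th + V_BE + (β+1)I_B·R_E, so I_B = (6.54 − 0.7) / (27.8 + 251×0.56) = 0.0347 mA.
I_C = β·I_B = 250×0.0347 = 8.67 mA, and I_E = (β+1)I_B = 8.71 mA.
V_CE = V_CC − I_C·R_C − I_E·R_E = 16 − 8.67×1.2 − 8.71×0.56 = 0.72 V.
V_CE = 0.72 V > 0.2 V confirms active-region operation.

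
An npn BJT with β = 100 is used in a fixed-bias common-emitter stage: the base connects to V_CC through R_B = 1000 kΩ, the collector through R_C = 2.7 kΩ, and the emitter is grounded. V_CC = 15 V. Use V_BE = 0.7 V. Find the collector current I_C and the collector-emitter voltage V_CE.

Base loop: V_CC = I_B·R_B + V_BE, so I_B = (15 − 0.7)/1000 kΩ = 0.0143 mA.
In the active region I_C = β·I_B = 100 × 0.0143 = 1.43 mA.
Collector loop: V_CE = V_CC − I_C·R_C = 15 − 1.43×2.7 = 11.1 V.
Since V_CE = 11.1 V > V_CE(sat) ≈ 0.2 V, the transistor is in the active region as assumed.

I_C ≈ 1.4 mA, V_CE ≈ 11 V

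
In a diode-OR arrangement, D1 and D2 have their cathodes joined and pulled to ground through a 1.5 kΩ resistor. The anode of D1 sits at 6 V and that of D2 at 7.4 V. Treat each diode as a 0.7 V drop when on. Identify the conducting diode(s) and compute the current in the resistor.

Assume both conduct. Then node N would need to be at both 6−0.7 = 5.3 V and 7.4−0.7 = 6.7 V, which is impossible.
Assume only D2 conducts: V_N = 7.4 − 0.7 = 6.7 V, so I_R = 6.7/1.5 = 4.47 mA.
Check D1: its anode-to-cathode voltage is 6 − 6.7 = -0.7 V < 0.7 V, so it is off. The assumption is consistent.

Only D2 conducts; I_R ≈ 4.5 mA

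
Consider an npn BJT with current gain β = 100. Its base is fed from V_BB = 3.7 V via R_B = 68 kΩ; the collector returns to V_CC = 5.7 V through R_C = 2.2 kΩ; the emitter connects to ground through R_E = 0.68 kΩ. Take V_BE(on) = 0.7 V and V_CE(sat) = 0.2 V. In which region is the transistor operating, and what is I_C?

saturation; I_C ≈ 1.9 mA

Assume active: I_B = (3.7 − 0.7)/(68 + 101×0.68) = 0.0219 mA, I_C = β·I_B = 2.19 mA.
Then V_CE = 5.7 − 2.19×2.2 − 2.22×0.68 = -0.636 V < 0.2 V — the active assumption fails.
Re-solve with V_CE = 0.2 V. KCL at the emitter: V_E/R_E = (V_BB−0.7−V_E)/R_B + (V_CC−0.2−V_E)/R_C, giving V_E = 1.31 V.
I_C = (V_CC − 0.2 − V_E)/R_C = (5.5 − 1.31)/2.2 = 1.9 mA.
Check: I_B = (3 − 1.31)/68 = 0.0248 mA, and β·I_B = 2.48 mA > I_C, confirming saturation.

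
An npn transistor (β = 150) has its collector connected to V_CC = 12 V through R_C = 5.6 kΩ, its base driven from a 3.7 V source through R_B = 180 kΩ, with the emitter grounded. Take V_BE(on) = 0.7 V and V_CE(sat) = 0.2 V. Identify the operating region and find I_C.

Assume active: I_B = (3.7 − 0.7)/180 = 0.0167 mA, giving I_C = β·I_B = 2.5 mA.
But then V_CE = 12 − 2.5×5.6 = -2 V < V_CE(sat) = 0.2 V — impossible in the active region.
So the transistor is saturated. With V_CE = 0.2 V, I_C = (V_CC − 0.2)/R_C = 11.8/5.6 = 2.11 mA.
Check: β·I_B = 2.5 mA > I_C = 2.11 mA, confirming saturation.

saturation; I_C ≈ 2.1 mA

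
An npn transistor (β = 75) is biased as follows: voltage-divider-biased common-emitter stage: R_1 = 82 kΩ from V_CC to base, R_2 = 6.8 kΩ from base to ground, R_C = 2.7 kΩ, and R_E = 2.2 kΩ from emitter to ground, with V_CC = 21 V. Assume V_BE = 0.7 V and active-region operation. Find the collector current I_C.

I_C ≈ 0.39 mA

Thevenize the base divider: V_Th = V_CC·R_2/(R_1+R_2) = 21×6.8/88.8 = 1.61 V, R_Th = R_1‖R_2 = 6.28 kΩ.
Base-emitter loop: V_Th = I_B·R_Th + V_BE + (β+1)I_B·R_E, so I_B = (1.61 − 0.7) / (6.28 + 76×2.2) = 0.00523 mA.
I_C = β·I_B = 75×0.00523 = 0.393 mA, and I_E = (β+1)I_B = 0.398 mA.
V_CE = V_CC − I_C·R_C − I_E·R_E = 21 − 0.393×2.7 − 0.398×2.2 = 19.1 V.
V_CE = 19.1 V > 0.2 V confirms active-region operation.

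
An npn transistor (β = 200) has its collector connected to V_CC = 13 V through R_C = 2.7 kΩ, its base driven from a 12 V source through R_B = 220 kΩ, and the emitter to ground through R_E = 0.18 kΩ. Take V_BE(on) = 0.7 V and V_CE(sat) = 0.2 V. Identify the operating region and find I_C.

saturation; I_C ≈ 4.4 mA

Assume active: I_B = (12 − 0.7)/(220 + 201×0.18) = 0.0441 mA, I_C = β·I_B = 8.82 mA.
Then V_CE = 13 − 8.82×2.7 − 8.87×0.18 = -12.4 V < 0.2 V — the active assumption fails.
Re-solve with V_CE = 0.2 V. KCL at the emitter: V_E/R_E = (V_BB−0.7−V_E)/R_B + (V_CC−0.2−V_E)/R_C, giving V_E = 0.808 V.
I_C = (V_CC − 0.2 − V_E)/R_C = (12.8 − 0.808)/2.7 = 4.44 mA.
Check: I_B = (11.3 − 0.808)/220 = 0.0477 mA, and β·I_B = 9.54 mA > I_C, confirming saturation.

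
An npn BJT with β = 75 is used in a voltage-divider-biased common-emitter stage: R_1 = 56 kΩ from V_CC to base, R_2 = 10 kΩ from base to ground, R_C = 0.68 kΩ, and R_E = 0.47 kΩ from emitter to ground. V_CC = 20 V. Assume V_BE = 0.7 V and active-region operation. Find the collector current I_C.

Thevenize the base divider: V_Th = V_CC·R_2/(R_1+R_2) = 20×10/66 = 3.03 V, R_Th = R_1‖R_2 = 8.48 kΩ.
Base-emitter loop: V_Th = I_B·R_Th + V_BE + (β+1)I_B·R_E, so I_B = (3.03 − 0.7) / (8.48 + 76×0.47) = 0.0527 mA.
I_C = β·I_B = 75×0.0527 = 3.95 mA, and I_E = (β+1)I_B = 4.01 mA.
V_CE = V_CC − I_C·R_C − I_E·R_E = 20 − 3.95×0.68 − 4.01×0.47 = 15.4 V.
V_CE = 15.4 V > 0.2 V confirms active-region operation.

I_C ≈ 4 mA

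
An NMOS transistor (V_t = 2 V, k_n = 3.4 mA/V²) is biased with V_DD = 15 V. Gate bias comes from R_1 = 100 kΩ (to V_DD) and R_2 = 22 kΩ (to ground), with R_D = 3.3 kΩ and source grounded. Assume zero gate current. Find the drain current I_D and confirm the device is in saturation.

I_D ≈ 0.84 mA

V_G = V_DD·R_2/(R_1+R_2) = 15×22/122 = 2.7 V. With the source grounded, V_GS = V_G = 2.7 V.
Assume saturation: I_D = (k_n/2)(V_GS − V_t)² = (3.4/2)×(2.7 − 2)² = 1.7×0.705² = 0.845 mA.
V_DS = V_DD − I_D·R_D = 15 − 0.845×3.3 = 12.2 V.
Saturation requires V_DS ≥ V_GS − V_t = 0.705 V; 12.2 ≥ 0.705 ✓.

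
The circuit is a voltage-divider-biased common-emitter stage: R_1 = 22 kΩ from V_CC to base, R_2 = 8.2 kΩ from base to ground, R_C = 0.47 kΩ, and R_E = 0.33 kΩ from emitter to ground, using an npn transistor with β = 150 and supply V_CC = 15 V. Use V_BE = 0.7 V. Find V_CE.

V_CE ≈ 7.7 V

Thevenize the base divider: V_Th = V_CC·R_2/(R_1+R_2) = 15×8.2/30.2 = 4.07 V, R_Th = R_1‖R_2 = 5.97 kΩ.
Base-emitter loop: V_Th = I_B·R_Th + V_BE + (β+1)I_B·R_E, so I_B = (4.07 − 0.7) / (5.97 + 151×0.33) = 0.0604 mA.
I_C = β·I_B = 150×0.0604 = 9.07 mA, and I_E = (β+1)I_B = 9.13 mA.
V_CE = V_CC − I_C·R_C − I_E·R_E = 15 − 9.07×0.47 − 9.13×0.33 = 7.73 V.
V_CE = 7.73 V > 0.2 V confirms active-region operation.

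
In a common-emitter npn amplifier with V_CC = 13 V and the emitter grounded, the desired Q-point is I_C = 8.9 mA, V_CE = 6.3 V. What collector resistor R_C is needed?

Collector loop: V_CC = I_C·R_C + V_CE.
R_C = (V_CC − V_CE)/I_C = (13 − 6.3)/8.9 = 0.753 kΩ.

R_C ≈ 0.75 kΩ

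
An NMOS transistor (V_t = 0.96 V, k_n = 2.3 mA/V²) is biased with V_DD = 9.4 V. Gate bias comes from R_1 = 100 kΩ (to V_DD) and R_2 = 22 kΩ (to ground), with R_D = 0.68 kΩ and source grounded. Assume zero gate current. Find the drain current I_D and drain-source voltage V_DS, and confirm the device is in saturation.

V_G = V_DD·R_2/(R_1+R_2) = 9.4×22/122 = 1.7 V. With the source grounded, V_GS = V_G = 1.7 V.
Assume saturation: I_D = (k_n/2)(V_GS − V_t)² = (2.3/2)×(1.7 − 0.96)² = 1.15×0.735² = 0.621 mA.
V_DS = V_DD − I_D·R_D = 9.4 − 0.621×0.68 = 8.98 V.
Saturation requires V_DS ≥ V_GS − V_t = 0.735 V; 8.98 ≥ 0.735 ✓.

I_D ≈ 0.62 mA, V_DS ≈ 9 V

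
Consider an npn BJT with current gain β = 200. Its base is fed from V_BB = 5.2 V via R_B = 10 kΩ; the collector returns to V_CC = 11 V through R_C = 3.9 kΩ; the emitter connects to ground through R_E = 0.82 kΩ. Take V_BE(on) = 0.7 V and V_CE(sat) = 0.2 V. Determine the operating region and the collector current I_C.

saturation; I_C ≈ 2.2 mA

Assume active: I_B = (5.2 − 0.7)/(10 + 201×0.82) = 0.0257 mA, I_C = β·I_B = 5.15 mA.
Then V_CE = 11 − 5.15×3.9 − 5.17×0.82 = -13.3 V < 0.2 V — the active assumption fails.
Re-solve with V_CE = 0.2 V. KCL at the emitter: V_E/R_E = (V_BB−0.7−V_E)/R_B + (V_CC−0.2−V_E)/R_C, giving V_E = 2.04 V.
I_C = (V_CC − 0.2 − V_E)/R_C = (10.8 − 2.04)/3.9 = 2.25 mA.
Check: I_B = (4.5 − 2.04)/10 = 0.246 mA, and β·I_B = 49.1 mA > I_C, confirming saturation.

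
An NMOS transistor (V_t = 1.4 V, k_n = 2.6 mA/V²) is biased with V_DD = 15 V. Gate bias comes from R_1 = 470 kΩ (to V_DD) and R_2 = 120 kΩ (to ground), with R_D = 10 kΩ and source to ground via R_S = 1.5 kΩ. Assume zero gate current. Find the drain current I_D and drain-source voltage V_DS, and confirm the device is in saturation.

V_G = V_DD·R_2/(R_1+R_2) = 15×120/590 = 3.05 V.
Assume saturation: I_D = (k_n/2)(V_GS − V_t)² with V_GS = V_G − I_D·R_S = 3.05 − 1.5·I_D.
Substituting gives 2.93·I_D² − 7.44·I_D + 3.54 = 0, with roots I_D = 0.635 or 1.91 mA.
The root I_D = 1.91 mA gives V_GS = 0.188 V ≤ V_t, so take I_D = 0.635 mA.
Then V_GS = 2.1 V and V_DS = V_DD − I_D(R_D+R_S) = 15 − 0.635×11.5 = 7.7 V.
Saturation requires V_DS ≥ V_GS − V_t = 0.699 V; 7.7 ≥ 0.699 ✓.

I_D ≈ 0.63 mA, V_DS ≈ 7.7 V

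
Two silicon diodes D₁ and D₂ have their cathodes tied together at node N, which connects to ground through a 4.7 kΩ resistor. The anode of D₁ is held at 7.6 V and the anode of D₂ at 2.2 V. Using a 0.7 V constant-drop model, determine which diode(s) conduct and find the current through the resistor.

Only D₁ conducts; I_R ≈ 1.5 mA

Assume both conduct. Then node N would need to be at both 7.6−0.7 = 6.9 V and 2.2−0.7 = 1.5 V, which is impossible.
Assume only D₁ conducts: V_N = 7.6 − 0.7 = 6.9 V, so I_R = 6.9/4.7 = 1.47 mA.
Check D₂: its anode-to-cathode voltage is 2.2 − 6.9 = -4.7 V < 0.7 V, so it is off. The assumption is consistent.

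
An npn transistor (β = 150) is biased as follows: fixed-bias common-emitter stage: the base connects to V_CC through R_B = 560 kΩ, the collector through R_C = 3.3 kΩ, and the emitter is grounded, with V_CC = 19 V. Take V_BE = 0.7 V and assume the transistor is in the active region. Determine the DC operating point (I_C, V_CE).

Base loop: V_CC = I_B·R_B + V_BE, so I_B = (19 − 0.7)/560 kΩ = 0.0327 mA.
In the active region I_C = β·I_B = 150 × 0.0327 = 4.9 mA.
Collector loop: V_CE = V_CC − I_C·R_C = 19 − 4.9×3.3 = 2.82 V.
Since V_CE = 2.82 V > V_CE(sat) ≈ 0.2 V, the transistor is in the active region as assumed.

I_C ≈ 4.9 mA, V_CE ≈ 2.8 V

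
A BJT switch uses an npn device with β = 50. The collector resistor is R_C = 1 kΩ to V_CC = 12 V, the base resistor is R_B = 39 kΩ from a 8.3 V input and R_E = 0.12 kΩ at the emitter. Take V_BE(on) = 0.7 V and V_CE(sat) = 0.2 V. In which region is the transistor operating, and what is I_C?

active; I_C ≈ 8.4 mA

Assume active. Base-emitter loop: I_B = (V_BB − V_BE)/(R_B + (β+1)R_E) = (8.3 − 0.7)/(39 + 51×0.12) = 0.168 mA.
I_C = β·I_B = 50×0.168 = 8.42 mA.
V_CE = V_CC − I_C·R_C − I_E·R_E = 12 − 8.42×1 − 8.59×0.12 = 2.55 V > V_CE(sat), so the active-region assumption holds.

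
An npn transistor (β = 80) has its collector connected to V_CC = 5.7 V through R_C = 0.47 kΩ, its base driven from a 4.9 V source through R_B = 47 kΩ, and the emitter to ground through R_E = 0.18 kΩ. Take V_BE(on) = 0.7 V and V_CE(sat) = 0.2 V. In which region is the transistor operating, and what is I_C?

active; I_C ≈ 5.5 mA

Assume active. Base-emitter loop: I_B = (V_BB − V_BE)/(R_B + (β+1)R_E) = (4.9 − 0.7)/(47 + 81×0.18) = 0.0682 mA.
I_C = β·I_B = 80×0.0682 = 5.46 mA.
V_CE = V_CC − I_C·R_C − I_E·R_E = 5.7 − 5.46×0.47 − 5.52×0.18 = 2.14 V > V_CE(sat), so the active-region assumption holds.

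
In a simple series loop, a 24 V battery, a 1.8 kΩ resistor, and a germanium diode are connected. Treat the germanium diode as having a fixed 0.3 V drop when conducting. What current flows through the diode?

I ≈ 13 mA

KVL around the loop: 24 = V_D + I·R = 0.3 + I × 1.8 kΩ.
So I = (24 − 0.3) / 1.8 kΩ = 23.7 / 1.8 = 13.2 mA.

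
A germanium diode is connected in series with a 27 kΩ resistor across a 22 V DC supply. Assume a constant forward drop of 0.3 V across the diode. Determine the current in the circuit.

I ≈ 0.8 mA

KVL around the loop: 22 = V_D + I·R = 0.3 + I × 27 kΩ.
So I = (22 − 0.3) / 27 kΩ = 21.7 / 27 = 0.804 mA.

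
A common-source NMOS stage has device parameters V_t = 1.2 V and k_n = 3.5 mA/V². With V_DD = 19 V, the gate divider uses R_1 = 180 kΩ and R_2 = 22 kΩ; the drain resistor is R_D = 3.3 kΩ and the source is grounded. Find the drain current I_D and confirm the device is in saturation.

I_D ≈ 1.3 mA

V_G = V_DD·R_2/(R_1+R_2) = 19×22/202 = 2.07 V. With the source grounded, V_GS = V_G = 2.07 V.
Assume saturation: I_D = (k_n/2)(V_GS − V_t)² = (3.5/2)×(2.07 − 1.2)² = 1.75×0.869² = 1.32 mA.
V_DS = V_DD − I_D·R_D = 19 − 1.32×3.3 = 14.6 V.
Saturation requires V_DS ≥ V_GS − V_t = 0.869 V; 14.6 ≥ 0.869 ✓.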